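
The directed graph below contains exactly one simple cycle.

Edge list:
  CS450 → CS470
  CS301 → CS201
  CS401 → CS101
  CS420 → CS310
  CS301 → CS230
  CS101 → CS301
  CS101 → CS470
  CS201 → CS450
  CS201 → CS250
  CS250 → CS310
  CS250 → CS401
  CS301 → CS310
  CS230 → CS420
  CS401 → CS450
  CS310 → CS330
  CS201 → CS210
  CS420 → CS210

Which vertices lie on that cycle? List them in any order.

CS101, CS201, CS250, CS301, CS401

DFS with gray/black marking from CS301:
CS301 gray
  CS201 gray
    CS450 gray
      CS470 gray
      CS470 black
    CS450 black
    CS210 gray
    CS210 black
    CS250 gray
      CS401 gray
        CS101 gray
          CS101→CS301: CS301 is gray → back edge
Back edge closes the cycle CS301 → CS201 → CS250 → CS401 → CS101 → CS301; its vertices are {CS101, CS201, CS250, CS301, CS401}.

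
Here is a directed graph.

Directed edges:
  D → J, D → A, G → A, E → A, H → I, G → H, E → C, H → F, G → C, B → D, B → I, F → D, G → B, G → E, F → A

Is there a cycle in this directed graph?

No

DFS with white/gray/black marking, starting from J:
J gray
J black
A gray
A black
B gray
  I gray
  I black
  D gray
    D→J: J black — skip
    D→A: A black — skip
  D black
B black
C gray
C black
E gray
  E→C: C black — skip
  E→A: A black — skip
E black
F gray
  F→A: A black — skip
  F→D: D black — skip
F black
G gray
  H gray
    H→F: F black — skip
    H→I: I black — skip
  H black
  G→E: E black — skip
  G→C: C black — skip
  G→A: A black — skip
  G→B: B black — skip
G black
Every edge goes to a white or black vertex — no back edge, so the graph is acyclic.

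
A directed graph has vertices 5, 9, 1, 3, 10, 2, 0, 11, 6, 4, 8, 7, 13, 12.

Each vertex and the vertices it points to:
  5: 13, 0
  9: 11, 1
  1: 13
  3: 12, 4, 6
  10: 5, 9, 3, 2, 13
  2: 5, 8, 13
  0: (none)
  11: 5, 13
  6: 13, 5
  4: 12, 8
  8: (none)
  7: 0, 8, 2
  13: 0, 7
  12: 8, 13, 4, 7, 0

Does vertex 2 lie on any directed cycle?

Yes

2 is on a cycle iff 2 can reach itself via ≥1 edge.
2 → 13 → 7 → 2 — yes.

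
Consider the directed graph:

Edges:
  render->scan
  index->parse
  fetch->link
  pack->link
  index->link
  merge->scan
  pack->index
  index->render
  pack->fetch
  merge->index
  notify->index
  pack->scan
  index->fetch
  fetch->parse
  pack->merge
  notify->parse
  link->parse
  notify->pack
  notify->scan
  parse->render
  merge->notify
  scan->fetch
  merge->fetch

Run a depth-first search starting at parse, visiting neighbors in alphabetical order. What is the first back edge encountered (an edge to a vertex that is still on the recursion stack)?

DFS from parse (visiting neighbors in alphabetical order); mark gray on enter, black on exit:
parse gray
  render gray
    scan gray
      fetch gray
        link gray
          link→parse: parse is gray → back edge
First back edge: link → parse.

link→parse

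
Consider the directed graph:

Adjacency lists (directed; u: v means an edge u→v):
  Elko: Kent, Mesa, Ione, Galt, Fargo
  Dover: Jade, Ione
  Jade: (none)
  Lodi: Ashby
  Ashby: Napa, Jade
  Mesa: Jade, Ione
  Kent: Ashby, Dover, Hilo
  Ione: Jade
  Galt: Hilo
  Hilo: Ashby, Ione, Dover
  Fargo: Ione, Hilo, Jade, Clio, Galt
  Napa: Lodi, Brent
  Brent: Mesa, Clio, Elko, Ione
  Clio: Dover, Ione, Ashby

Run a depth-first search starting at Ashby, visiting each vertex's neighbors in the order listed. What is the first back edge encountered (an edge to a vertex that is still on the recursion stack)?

Lodi→Ashby

DFS from Ashby (visiting each vertex's neighbors in the order listed); mark gray on enter, black on exit:
Ashby gray
  Napa gray
    Lodi gray
      Lodi→Ashby: Ashby is gray → back edge
First back edge: Lodi → Ashby.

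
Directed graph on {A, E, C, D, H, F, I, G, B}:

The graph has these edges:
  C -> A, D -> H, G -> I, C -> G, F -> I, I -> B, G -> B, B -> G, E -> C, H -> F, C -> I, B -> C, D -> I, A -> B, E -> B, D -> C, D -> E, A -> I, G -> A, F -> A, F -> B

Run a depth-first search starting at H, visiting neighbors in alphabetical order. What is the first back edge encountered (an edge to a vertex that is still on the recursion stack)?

DFS from H (visiting neighbors in alphabetical order); mark gray on enter, black on exit:
H gray
  F gray
    A gray
      B gray
        C gray
          C→A: A is gray → back edge
First back edge: C → A.

C→A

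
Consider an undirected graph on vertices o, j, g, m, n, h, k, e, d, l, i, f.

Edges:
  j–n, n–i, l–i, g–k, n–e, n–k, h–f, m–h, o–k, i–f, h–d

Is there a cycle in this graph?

No

DFS, tracking each vertex's parent; an edge to a visited non-parent vertex closes a cycle.
Start from h:
visit h (parent –)
  visit d (parent h)
    d–h: parent, skip
  visit f (parent h)
    f–h: parent, skip
    visit i (parent f)
      visit l (parent i)
        l–i: parent, skip
      i–f: parent, skip
      visit n (parent i)
        visit e (parent n)
          e–n: parent, skip
        visit j (parent n)
          j–n: parent, skip
        visit k (parent n)
          visit o (parent k)
            o–k: parent, skip
          k–n: parent, skip
          visit g (parent k)
            g–k: parent, skip
        n–i: parent, skip
  visit m (parent h)
    m–h: parent, skip
No non-parent visited neighbor found — the graph is a forest.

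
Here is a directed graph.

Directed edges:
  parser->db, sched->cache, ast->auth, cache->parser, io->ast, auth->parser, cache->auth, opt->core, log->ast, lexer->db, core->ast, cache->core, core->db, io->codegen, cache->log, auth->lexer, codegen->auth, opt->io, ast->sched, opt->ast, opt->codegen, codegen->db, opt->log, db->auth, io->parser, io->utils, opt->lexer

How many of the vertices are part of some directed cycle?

9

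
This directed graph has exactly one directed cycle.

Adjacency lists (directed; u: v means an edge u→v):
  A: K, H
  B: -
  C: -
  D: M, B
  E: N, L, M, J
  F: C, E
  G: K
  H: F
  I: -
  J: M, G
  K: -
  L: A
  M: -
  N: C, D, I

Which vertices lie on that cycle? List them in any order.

DFS with gray/black marking from E:
E gray
  N gray
    C gray
    C black
    D gray
      M gray
      M black
      B gray
      B black
    D black
    I gray
    I black
  N black
  L gray
    A gray
      K gray
      K black
      H gray
        F gray
          F→C: C black — skip
          F→E: E is gray → back edge
Back edge closes the cycle E → L → A → H → F → E; its vertices are {A, E, F, H, L}.

A, E, F, H, L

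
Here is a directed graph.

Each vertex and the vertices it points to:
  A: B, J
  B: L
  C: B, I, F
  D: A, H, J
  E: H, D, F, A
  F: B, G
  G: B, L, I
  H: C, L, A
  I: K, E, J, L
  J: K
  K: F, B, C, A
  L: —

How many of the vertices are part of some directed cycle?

10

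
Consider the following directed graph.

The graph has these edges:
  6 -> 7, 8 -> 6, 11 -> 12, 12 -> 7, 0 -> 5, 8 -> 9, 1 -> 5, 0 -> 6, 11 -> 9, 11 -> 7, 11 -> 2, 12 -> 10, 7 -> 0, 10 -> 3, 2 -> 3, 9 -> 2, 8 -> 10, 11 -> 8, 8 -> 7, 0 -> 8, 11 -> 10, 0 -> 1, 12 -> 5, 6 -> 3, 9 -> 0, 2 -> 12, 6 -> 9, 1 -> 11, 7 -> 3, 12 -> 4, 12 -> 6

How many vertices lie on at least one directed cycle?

9

A vertex is on a directed cycle iff it belongs to a strongly connected component of size ≥ 2 (or has a self-loop).
The vertices on cycles are {0, 1, 2, 6, 7, 8, 9, 11, 12} — 9 in total.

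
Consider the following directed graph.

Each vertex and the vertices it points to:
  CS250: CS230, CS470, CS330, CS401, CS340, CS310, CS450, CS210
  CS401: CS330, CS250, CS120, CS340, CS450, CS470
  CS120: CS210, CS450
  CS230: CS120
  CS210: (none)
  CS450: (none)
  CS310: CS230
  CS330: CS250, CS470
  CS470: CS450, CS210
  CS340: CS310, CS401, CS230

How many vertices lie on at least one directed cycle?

4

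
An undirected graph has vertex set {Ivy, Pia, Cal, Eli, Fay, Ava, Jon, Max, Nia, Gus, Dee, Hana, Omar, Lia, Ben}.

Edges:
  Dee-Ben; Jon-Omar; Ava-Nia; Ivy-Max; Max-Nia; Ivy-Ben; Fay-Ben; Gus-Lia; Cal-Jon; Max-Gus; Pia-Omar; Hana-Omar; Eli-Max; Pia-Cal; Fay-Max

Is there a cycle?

DFS, tracking each vertex's parent; an edge to a visited non-parent vertex closes a cycle.
Start from Omar:
visit Omar (parent –)
  visit Hana (parent Omar)
    Hana–Omar: parent, skip
  visit Jon (parent Omar)
    Jon–Omar: parent, skip
    visit Cal (parent Jon)
      Cal–Jon: parent, skip
      visit Pia (parent Cal)
        Pia–Cal: parent, skip
        Pia–Omar: Omar visited and ≠ parent → cycle
Cycle: Omar – Jon – Cal – Pia – Omar.

Yes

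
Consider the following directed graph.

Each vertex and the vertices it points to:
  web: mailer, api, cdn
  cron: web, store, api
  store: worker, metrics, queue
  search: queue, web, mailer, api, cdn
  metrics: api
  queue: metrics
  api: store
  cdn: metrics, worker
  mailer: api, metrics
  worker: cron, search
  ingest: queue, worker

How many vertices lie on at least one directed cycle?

10

A vertex is on a directed cycle iff it belongs to a strongly connected component of size ≥ 2 (or has a self-loop).
The vertices on cycles are {api, cdn, web, cron, queue, store, mailer, search, worker, metrics} — 10 in total.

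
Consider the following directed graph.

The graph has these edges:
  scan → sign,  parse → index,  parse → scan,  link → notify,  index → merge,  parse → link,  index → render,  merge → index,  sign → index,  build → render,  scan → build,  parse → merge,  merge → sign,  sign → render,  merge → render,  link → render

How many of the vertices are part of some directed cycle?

A vertex is on a directed cycle iff it belongs to a strongly connected component of size ≥ 2 (or has a self-loop).
The vertices on cycles are {sign, index, merge} — 3 in total.

3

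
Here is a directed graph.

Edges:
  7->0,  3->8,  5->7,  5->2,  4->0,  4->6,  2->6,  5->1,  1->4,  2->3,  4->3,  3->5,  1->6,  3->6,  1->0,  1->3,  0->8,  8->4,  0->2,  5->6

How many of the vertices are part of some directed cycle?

8

A vertex is on a directed cycle iff it belongs to a strongly connected component of size ≥ 2 (or has a self-loop).
The vertices on cycles are {0, 1, 2, 3, 4, 5, 7, 8} — 8 in total.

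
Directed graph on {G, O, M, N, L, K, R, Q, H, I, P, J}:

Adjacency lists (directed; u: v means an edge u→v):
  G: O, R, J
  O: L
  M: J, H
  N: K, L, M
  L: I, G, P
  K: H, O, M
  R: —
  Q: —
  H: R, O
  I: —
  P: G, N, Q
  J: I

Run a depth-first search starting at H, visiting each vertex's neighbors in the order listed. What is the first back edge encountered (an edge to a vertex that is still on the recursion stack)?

DFS from H (visiting each vertex's neighbors in the order listed); mark gray on enter, black on exit:
H gray
  R gray
  R black
  O gray
    L gray
      I gray
      I black
      G gray
        G→O: O is gray → back edge
First back edge: G → O.

G→O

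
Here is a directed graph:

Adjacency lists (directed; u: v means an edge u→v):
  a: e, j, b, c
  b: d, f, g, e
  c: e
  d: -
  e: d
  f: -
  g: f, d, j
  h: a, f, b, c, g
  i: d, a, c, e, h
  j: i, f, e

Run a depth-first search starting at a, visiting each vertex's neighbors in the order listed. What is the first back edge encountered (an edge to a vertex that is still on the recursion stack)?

DFS from a (visiting each vertex's neighbors in the order listed); mark gray on enter, black on exit:
a gray
  e gray
    d gray
    d black
  e black
  j gray
    i gray
      i→d: d black — skip
      i→a: a is gray → back edge
First back edge: i → a.

i->a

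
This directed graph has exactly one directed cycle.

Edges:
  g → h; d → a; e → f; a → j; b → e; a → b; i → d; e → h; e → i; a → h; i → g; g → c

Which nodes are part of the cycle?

DFS with gray/black marking from i:
i gray
  g gray
    c gray
    c black
    h gray
    h black
  g black
  d gray
    a gray
      b gray
        e gray
          f gray
          f black
          e→i: i is gray → back edge
Back edge closes the cycle i → d → a → b → e → i; its vertices are {a, b, d, e, i}.

a, b, d, e, i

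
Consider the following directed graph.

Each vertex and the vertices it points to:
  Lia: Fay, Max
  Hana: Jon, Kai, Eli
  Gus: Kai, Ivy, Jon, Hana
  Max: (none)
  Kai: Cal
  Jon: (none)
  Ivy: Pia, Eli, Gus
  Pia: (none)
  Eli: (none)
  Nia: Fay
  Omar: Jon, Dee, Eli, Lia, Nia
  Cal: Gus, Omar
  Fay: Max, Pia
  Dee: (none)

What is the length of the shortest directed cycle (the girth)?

2

For each vertex v, BFS finds the shortest path from v back to v.
The shortest such closed walk is Gus → Ivy → Gus, length 2.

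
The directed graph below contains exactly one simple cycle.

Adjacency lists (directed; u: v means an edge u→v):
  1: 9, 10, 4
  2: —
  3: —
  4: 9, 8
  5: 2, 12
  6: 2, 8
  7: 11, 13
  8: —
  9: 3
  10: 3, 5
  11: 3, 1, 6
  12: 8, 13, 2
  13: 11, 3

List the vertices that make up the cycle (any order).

1, 5, 10, 11, 12, 13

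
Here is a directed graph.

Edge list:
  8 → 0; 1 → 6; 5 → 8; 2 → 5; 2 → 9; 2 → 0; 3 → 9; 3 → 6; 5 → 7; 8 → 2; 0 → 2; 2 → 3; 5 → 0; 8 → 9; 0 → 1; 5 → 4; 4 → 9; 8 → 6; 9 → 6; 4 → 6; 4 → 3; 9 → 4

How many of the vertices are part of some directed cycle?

A vertex is on a directed cycle iff it belongs to a strongly connected component of size ≥ 2 (or has a self-loop).
The vertices on cycles are {0, 2, 3, 4, 5, 8, 9} — 7 in total.

7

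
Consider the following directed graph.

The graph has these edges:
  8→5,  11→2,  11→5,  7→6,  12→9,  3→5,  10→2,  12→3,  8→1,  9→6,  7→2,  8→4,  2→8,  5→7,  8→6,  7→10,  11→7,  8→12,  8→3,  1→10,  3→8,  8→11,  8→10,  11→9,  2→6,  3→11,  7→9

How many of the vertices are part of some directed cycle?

9

A vertex is on a directed cycle iff it belongs to a strongly connected component of size ≥ 2 (or has a self-loop).
The vertices on cycles are {1, 2, 3, 5, 7, 8, 10, 11, 12} — 9 in total.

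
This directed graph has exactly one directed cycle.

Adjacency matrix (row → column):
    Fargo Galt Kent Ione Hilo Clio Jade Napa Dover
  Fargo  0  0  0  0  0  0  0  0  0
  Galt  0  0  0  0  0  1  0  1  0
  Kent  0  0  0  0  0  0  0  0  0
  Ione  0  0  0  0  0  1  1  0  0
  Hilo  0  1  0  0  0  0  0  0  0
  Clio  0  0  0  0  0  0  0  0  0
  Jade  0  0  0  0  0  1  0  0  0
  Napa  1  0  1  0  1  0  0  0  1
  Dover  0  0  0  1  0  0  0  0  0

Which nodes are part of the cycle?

Galt, Hilo, Napa

DFS with gray/black marking from Napa:
Napa gray
  Dover gray
    Ione gray
      Jade gray
        Clio gray
        Clio black
      Jade black
      Ione→Clio: Clio black — skip
    Ione black
  Dover black
  Hilo gray
    Galt gray
      Galt→Napa: Napa is gray → back edge
Back edge closes the cycle Napa → Hilo → Galt → Napa; its vertices are {Galt, Hilo, Napa}.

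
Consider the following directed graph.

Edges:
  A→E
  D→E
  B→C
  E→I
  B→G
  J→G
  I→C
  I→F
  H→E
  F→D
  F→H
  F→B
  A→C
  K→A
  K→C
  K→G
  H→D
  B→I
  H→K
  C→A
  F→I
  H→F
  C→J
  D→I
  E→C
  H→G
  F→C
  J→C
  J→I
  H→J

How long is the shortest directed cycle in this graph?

2

For each vertex v, BFS finds the shortest path from v back to v.
The shortest such closed walk is H → F → H, length 2.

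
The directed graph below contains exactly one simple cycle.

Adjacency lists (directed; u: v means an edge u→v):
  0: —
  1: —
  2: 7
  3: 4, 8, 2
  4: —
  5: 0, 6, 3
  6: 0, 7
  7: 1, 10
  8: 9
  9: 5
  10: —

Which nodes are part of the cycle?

DFS with gray/black marking from 9:
9 gray
  5 gray
    0 gray
    0 black
    6 gray
      6→0: 0 black — skip
      7 gray
        1 gray
        1 black
        10 gray
        10 black
      7 black
    6 black
    3 gray
      4 gray
      4 black
      8 gray
        8→9: 9 is gray → back edge
Back edge closes the cycle 9 → 5 → 3 → 8 → 9; its vertices are {3, 5, 8, 9}.

3, 5, 8, 9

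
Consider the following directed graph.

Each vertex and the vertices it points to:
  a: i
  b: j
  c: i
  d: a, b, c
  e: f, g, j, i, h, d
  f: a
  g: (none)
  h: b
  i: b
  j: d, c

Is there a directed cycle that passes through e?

No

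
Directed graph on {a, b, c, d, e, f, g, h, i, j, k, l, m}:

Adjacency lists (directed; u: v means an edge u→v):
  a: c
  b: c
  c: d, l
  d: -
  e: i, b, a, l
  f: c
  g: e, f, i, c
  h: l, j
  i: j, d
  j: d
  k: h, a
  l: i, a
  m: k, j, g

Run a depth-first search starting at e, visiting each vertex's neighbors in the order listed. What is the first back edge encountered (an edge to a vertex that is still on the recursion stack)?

DFS from e (visiting each vertex's neighbors in the order listed); mark gray on enter, black on exit:
e gray
  i gray
    j gray
      d gray
      d black
    j black
    i→d: d black — skip
  i black
  b gray
    c gray
      c→d: d black — skip
      l gray
        l→i: i black — skip
        a gray
          a→c: c is gray → back edge
First back edge: a → c.

a->c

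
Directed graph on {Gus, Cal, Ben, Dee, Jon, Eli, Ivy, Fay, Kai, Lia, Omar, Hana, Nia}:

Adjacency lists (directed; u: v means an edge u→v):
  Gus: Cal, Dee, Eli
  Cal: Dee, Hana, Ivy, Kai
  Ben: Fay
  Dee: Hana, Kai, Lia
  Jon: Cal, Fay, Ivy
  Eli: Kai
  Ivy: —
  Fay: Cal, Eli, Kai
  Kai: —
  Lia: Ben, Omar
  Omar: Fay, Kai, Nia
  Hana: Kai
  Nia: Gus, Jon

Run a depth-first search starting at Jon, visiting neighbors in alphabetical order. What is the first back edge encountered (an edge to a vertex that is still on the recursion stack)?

Fay->Cal

DFS from Jon (visiting neighbors in alphabetical order); mark gray on enter, black on exit:
Jon gray
  Cal gray
    Dee gray
      Hana gray
        Kai gray
        Kai black
      Hana black
      Dee→Kai: Kai black — skip
      Lia gray
        Ben gray
          Fay gray
            Fay→Cal: Cal is gray → back edge
First back edge: Fay → Cal.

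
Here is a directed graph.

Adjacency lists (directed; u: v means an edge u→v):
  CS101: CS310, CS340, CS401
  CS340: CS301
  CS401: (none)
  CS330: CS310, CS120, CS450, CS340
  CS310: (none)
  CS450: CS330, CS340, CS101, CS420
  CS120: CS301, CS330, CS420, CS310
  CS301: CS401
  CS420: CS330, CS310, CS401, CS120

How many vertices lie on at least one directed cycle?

A vertex is on a directed cycle iff it belongs to a strongly connected component of size ≥ 2 (or has a self-loop).
The vertices on cycles are {CS120, CS330, CS420, CS450} — 4 in total.

4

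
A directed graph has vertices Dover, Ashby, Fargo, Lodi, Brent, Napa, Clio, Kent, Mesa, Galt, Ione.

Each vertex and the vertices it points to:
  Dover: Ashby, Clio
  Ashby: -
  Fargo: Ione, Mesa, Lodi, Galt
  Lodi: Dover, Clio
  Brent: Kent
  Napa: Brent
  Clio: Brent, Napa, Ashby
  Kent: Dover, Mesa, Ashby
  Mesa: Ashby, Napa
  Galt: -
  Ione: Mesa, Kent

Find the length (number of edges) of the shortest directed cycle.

For each vertex v, BFS finds the shortest path from v back to v.
The shortest such closed walk is Dover → Clio → Brent → Kent → Dover, length 4.

4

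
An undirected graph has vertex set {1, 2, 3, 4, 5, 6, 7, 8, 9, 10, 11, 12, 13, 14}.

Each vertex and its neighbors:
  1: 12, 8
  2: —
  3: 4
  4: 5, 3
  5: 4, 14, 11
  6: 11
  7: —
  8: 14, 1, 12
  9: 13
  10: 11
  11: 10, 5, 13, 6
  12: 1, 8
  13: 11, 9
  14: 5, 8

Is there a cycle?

DFS, tracking each vertex's parent; an edge to a visited non-parent vertex closes a cycle.
Start from 13:
visit 13 (parent –)
  visit 11 (parent 13)
    visit 10 (parent 11)
      10–11: parent, skip
    visit 5 (parent 11)
      visit 4 (parent 5)
        4–5: parent, skip
        visit 3 (parent 4)
          3–4: parent, skip
      visit 14 (parent 5)
        14–5: parent, skip
        visit 8 (parent 14)
          8–14: parent, skip
          visit 1 (parent 8)
            visit 12 (parent 1)
              12–1: parent, skip
              12–8: 8 visited and ≠ parent → cycle
Cycle: 8 – 1 – 12 – 8.

Yes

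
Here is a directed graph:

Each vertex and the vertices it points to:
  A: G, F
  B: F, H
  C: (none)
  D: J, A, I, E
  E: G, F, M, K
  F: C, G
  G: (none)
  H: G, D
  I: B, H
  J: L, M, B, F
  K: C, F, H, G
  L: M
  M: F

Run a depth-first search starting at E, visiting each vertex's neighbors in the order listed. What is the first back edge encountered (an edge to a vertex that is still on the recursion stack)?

B→H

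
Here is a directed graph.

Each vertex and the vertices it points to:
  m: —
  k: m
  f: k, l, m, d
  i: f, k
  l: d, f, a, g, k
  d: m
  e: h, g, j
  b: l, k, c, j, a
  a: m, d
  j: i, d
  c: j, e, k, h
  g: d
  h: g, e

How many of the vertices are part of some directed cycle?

4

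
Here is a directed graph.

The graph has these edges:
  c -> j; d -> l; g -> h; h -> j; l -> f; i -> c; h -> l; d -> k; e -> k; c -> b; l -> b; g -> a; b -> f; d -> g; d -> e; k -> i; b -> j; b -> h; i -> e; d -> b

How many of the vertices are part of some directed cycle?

6

A vertex is on a directed cycle iff it belongs to a strongly connected component of size ≥ 2 (or has a self-loop).
The vertices on cycles are {b, e, h, i, k, l} — 6 in total.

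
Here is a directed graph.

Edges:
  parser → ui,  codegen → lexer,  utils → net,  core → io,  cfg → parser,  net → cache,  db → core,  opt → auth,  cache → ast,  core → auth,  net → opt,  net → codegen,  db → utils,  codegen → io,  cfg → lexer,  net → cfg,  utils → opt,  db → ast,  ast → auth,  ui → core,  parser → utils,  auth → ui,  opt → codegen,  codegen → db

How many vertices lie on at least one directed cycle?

A vertex is on a directed cycle iff it belongs to a strongly connected component of size ≥ 2 (or has a self-loop).
The vertices on cycles are {db, ui, cfg, net, opt, auth, core, utils, parser, codegen} — 10 in total.

10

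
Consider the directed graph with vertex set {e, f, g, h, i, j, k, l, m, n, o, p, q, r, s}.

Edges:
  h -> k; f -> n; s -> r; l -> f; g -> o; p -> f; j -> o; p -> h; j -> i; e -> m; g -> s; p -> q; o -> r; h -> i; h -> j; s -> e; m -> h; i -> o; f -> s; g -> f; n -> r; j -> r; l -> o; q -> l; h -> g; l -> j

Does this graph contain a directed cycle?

Yes

DFS with white/gray/black marking, starting from k:
k gray
k black
e gray
  m gray
    h gray
      j gray
        i gray
          o gray
            r gray
            r black
          o black
        i black
        j→o: o black — skip
        j→r: r black — skip
      j black
      h→k: k black — skip
      g gray
        g→o: o black — skip
        f gray
          n gray
            n→r: r black — skip
          n black
          s gray
            s→e: e is gray → back edge
Back edge found, so a cycle exists: e → m → h → g → f → s → e.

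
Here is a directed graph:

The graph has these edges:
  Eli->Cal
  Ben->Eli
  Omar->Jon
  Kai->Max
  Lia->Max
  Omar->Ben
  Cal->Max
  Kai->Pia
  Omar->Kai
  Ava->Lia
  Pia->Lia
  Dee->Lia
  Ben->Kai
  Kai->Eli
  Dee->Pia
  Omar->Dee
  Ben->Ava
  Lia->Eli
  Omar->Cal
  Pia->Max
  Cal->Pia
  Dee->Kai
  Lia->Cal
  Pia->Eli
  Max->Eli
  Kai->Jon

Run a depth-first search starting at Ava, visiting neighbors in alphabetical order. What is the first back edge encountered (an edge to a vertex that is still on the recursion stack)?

DFS from Ava (visiting neighbors in alphabetical order); mark gray on enter, black on exit:
Ava gray
  Lia gray
    Cal gray
      Max gray
        Eli gray
          Eli→Cal: Cal is gray → back edge
First back edge: Eli → Cal.

Eli->Cal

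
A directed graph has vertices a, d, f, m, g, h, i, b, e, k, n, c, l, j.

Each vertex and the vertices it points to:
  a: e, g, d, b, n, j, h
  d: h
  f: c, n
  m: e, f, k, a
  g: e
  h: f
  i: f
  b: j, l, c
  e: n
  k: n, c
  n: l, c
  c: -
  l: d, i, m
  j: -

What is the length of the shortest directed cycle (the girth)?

4

For each vertex v, BFS finds the shortest path from v back to v.
The shortest such closed walk is m → a → n → l → m, length 4.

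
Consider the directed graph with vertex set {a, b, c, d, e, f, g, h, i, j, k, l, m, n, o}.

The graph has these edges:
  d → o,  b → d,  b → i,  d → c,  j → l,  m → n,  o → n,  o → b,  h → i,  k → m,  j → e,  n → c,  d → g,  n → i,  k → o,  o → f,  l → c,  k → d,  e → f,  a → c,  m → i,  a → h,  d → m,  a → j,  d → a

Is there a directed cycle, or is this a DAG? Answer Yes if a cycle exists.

DFS with white/gray/black marking, starting from c:
c gray
c black
a gray
  h gray
    i gray
    i black
  h black
  a→c: c black — skip
  j gray
    e gray
      f gray
      f black
    e black
    l gray
      l→c: c black — skip
    l black
  j black
a black
b gray
  b→i: i black — skip
  d gray
    d→a: a black — skip
    o gray
      o→b: b is gray → back edge
Back edge found, so a cycle exists: b → d → o → b.

Yes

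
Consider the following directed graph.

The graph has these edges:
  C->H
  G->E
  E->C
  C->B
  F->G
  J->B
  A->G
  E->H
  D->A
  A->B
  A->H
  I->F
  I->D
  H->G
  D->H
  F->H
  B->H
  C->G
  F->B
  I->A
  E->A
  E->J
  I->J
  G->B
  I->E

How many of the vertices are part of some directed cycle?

7

A vertex is on a directed cycle iff it belongs to a strongly connected component of size ≥ 2 (or has a self-loop).
The vertices on cycles are {A, B, C, E, G, H, J} — 7 in total.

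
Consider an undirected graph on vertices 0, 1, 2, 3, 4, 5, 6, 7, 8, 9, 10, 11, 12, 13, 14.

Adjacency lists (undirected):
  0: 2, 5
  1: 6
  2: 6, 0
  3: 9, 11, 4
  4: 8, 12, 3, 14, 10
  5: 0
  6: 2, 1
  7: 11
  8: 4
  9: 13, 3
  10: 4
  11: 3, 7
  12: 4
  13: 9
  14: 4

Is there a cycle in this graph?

No

DFS, tracking each vertex's parent; an edge to a visited non-parent vertex closes a cycle.
Start from 9:
visit 9 (parent –)
  visit 13 (parent 9)
    13–9: parent, skip
  visit 3 (parent 9)
    3–9: parent, skip
    visit 11 (parent 3)
      11–3: parent, skip
      visit 7 (parent 11)
        7–11: parent, skip
    visit 4 (parent 3)
      visit 8 (parent 4)
        8–4: parent, skip
      visit 12 (parent 4)
        12–4: parent, skip
      4–3: parent, skip
      visit 14 (parent 4)
        14–4: parent, skip
      visit 10 (parent 4)
        10–4: parent, skip
visit 0 (parent –)
  visit 2 (parent 0)
    visit 6 (parent 2)
      6–2: parent, skip
      visit 1 (parent 6)
        1–6: parent, skip
    2–0: parent, skip
  visit 5 (parent 0)
    5–0: parent, skip
No non-parent visited neighbor found — the graph is a forest.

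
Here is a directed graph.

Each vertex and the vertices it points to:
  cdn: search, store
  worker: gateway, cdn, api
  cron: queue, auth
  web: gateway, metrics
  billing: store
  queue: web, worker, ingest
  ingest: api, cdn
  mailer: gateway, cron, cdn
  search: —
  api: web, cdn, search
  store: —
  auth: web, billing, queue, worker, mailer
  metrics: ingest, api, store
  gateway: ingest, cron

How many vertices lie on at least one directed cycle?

10

A vertex is on a directed cycle iff it belongs to a strongly connected component of size ≥ 2 (or has a self-loop).
The vertices on cycles are {api, web, auth, cron, queue, ingest, mailer, worker, gateway, metrics} — 10 in total.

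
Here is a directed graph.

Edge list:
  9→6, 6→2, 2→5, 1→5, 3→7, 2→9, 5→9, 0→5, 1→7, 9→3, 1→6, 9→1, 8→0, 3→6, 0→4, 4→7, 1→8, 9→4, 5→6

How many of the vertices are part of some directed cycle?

8

A vertex is on a directed cycle iff it belongs to a strongly connected component of size ≥ 2 (or has a self-loop).
The vertices on cycles are {0, 1, 2, 3, 5, 6, 8, 9} — 8 in total.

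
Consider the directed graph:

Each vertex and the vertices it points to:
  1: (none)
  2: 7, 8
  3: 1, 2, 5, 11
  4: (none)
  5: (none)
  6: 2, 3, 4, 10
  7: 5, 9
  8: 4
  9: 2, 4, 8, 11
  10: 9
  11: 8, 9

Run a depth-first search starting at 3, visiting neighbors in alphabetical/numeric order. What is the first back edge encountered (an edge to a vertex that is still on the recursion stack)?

DFS from 3 (visiting neighbors in alphabetical/numeric order); mark gray on enter, black on exit:
3 gray
  1 gray
  1 black
  2 gray
    7 gray
      5 gray
      5 black
      9 gray
        9→2: 2 is gray → back edge
First back edge: 9 → 2.

9→2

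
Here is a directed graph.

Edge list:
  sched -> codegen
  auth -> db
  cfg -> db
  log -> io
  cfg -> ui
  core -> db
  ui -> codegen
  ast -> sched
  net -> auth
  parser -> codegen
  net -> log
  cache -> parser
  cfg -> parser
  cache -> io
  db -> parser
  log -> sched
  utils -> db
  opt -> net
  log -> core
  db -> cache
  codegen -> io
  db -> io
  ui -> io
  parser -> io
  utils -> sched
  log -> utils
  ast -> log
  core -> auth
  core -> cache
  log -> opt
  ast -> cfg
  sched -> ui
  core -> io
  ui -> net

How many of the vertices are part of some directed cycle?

A vertex is on a directed cycle iff it belongs to a strongly connected component of size ≥ 2 (or has a self-loop).
The vertices on cycles are {ui, log, net, opt, sched, utils} — 6 in total.

6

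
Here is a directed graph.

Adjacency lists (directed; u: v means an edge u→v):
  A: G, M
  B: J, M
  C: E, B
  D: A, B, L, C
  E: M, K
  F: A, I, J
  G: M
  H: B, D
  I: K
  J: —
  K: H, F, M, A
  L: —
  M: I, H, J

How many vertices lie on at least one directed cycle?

11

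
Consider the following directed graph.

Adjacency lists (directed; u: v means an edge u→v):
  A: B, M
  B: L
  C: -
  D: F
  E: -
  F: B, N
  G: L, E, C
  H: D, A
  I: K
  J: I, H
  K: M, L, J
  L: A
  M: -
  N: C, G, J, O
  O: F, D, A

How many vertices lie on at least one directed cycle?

A vertex is on a directed cycle iff it belongs to a strongly connected component of size ≥ 2 (or has a self-loop).
The vertices on cycles are {A, B, D, F, H, I, J, K, L, N, O} — 11 in total.

11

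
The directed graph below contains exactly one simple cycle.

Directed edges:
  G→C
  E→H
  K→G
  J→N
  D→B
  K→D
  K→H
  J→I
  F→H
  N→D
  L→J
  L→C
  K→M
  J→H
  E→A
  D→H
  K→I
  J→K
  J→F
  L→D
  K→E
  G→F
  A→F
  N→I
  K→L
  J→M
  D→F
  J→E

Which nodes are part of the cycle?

DFS with gray/black marking from K:
K gray
  E gray
    A gray
      F gray
        H gray
        H black
      F black
    A black
    E→H: H black — skip
  E black
  L gray
    C gray
    C black
    J gray
      I gray
      I black
      N gray
        D gray
          D→H: H black — skip
          D→F: F black — skip
          B gray
          B black
        D black
        N→I: I black — skip
      N black
      J→H: H black — skip
      J→K: K is gray → back edge
Back edge closes the cycle K → L → J → K; its vertices are {J, K, L}.

J, K, L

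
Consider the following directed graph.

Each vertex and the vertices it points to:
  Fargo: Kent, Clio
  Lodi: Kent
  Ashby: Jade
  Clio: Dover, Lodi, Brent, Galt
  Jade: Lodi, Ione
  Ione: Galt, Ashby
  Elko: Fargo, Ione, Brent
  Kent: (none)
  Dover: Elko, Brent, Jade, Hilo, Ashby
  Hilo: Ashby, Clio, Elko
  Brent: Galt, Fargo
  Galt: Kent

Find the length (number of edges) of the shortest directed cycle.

For each vertex v, BFS finds the shortest path from v back to v.
The shortest such closed walk is Dover → Hilo → Clio → Dover, length 3.

3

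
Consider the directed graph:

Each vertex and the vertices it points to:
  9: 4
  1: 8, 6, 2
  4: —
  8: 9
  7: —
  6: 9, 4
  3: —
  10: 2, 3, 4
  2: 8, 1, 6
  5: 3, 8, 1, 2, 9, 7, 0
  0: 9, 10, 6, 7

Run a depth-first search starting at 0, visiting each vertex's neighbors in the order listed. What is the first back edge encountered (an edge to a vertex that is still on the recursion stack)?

1→2

DFS from 0 (visiting each vertex's neighbors in the order listed); mark gray on enter, black on exit:
0 gray
  9 gray
    4 gray
    4 black
  9 black
  10 gray
    2 gray
      8 gray
        8→9: 9 black — skip
      8 black
      1 gray
        1→8: 8 black — skip
        6 gray
          6→9: 9 black — skip
          6→4: 4 black — skip
        6 black
        1→2: 2 is gray → back edge
First back edge: 1 → 2.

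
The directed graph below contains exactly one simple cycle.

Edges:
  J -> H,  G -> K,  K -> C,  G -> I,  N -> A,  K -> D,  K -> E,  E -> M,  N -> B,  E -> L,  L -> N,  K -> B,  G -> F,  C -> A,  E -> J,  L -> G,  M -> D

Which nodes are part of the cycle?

E, G, K, L

DFS with gray/black marking from G:
G gray
  K gray
    C gray
      A gray
      A black
    C black
    E gray
      J gray
        H gray
        H black
      J black
      L gray
        N gray
          N→A: A black — skip
          B gray
          B black
        N black
        L→G: G is gray → back edge
Back edge closes the cycle G → K → E → L → G; its vertices are {E, G, K, L}.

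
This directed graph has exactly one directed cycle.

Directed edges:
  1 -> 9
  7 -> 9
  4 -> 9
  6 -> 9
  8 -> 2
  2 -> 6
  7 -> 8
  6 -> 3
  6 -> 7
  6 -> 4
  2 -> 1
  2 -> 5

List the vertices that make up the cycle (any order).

2, 6, 7, 8

DFS with gray/black marking from 2:
2 gray
  6 gray
    4 gray
      9 gray
      9 black
    4 black
    3 gray
    3 black
    7 gray
      8 gray
        8→2: 2 is gray → back edge
Back edge closes the cycle 2 → 6 → 7 → 8 → 2; its vertices are {2, 6, 7, 8}.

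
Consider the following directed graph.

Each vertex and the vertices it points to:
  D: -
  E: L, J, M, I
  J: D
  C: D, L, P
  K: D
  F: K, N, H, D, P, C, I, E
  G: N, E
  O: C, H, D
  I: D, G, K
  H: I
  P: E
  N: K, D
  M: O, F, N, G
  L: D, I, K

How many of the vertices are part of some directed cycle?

A vertex is on a directed cycle iff it belongs to a strongly connected component of size ≥ 2 (or has a self-loop).
The vertices on cycles are {C, E, F, G, H, I, L, M, O, P} — 10 in total.

10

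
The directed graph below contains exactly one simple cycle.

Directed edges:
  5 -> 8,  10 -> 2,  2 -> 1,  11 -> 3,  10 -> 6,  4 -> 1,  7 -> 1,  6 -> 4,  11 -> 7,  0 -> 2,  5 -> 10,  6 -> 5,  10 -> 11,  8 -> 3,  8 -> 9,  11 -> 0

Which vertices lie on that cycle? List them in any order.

5, 6, 10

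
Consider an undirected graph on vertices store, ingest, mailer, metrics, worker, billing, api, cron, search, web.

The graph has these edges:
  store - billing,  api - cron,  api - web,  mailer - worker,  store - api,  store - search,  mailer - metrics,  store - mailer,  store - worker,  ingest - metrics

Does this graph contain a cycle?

DFS, tracking each vertex's parent; an edge to a visited non-parent vertex closes a cycle.
Start from store:
visit store (parent –)
  visit mailer (parent store)
    visit metrics (parent mailer)
      metrics–mailer: parent, skip
      visit ingest (parent metrics)
        ingest–metrics: parent, skip
    mailer–store: parent, skip
    visit worker (parent mailer)
      worker–mailer: parent, skip
      worker–store: store visited and ≠ parent → cycle
Cycle: store – mailer – worker – store.

Yes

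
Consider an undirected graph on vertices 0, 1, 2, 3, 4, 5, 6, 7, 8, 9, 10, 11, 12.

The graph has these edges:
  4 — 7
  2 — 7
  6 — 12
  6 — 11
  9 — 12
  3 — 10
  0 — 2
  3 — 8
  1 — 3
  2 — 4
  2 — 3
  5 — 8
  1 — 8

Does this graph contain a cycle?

Yes

DFS, tracking each vertex's parent; an edge to a visited non-parent vertex closes a cycle.
Start from 3:
visit 3 (parent –)
  visit 10 (parent 3)
    10–3: parent, skip
  visit 8 (parent 3)
    visit 5 (parent 8)
      5–8: parent, skip
    visit 1 (parent 8)
      1–8: parent, skip
      1–3: 3 visited and ≠ parent → cycle
Cycle: 3 – 8 – 1 – 3.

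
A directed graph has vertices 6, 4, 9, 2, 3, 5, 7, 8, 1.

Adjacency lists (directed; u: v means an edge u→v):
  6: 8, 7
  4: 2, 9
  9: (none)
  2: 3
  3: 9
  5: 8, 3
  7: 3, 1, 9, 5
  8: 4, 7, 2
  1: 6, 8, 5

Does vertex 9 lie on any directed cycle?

No

9 lies on a cycle iff there is a path from 9 back to itself.
Exploring from 9, it never reaches itself; equivalently, its strongly connected component is a singleton.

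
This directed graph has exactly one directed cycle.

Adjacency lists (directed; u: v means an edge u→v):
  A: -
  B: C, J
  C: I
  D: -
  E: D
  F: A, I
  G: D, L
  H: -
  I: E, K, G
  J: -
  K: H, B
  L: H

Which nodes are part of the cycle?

B, C, I, K

DFS with gray/black marking from I:
I gray
  E gray
    D gray
    D black
  E black
  K gray
    H gray
    H black
    B gray
      C gray
        C→I: I is gray → back edge
Back edge closes the cycle I → K → B → C → I; its vertices are {B, C, I, K}.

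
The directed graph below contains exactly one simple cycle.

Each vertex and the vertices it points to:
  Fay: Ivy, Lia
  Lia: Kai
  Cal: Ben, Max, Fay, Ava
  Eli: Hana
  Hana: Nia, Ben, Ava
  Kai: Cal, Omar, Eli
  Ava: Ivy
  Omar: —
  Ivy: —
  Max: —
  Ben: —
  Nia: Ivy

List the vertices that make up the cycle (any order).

DFS with gray/black marking from Kai:
Kai gray
  Cal gray
    Ben gray
    Ben black
    Max gray
    Max black
    Fay gray
      Ivy gray
      Ivy black
      Lia gray
        Lia→Kai: Kai is gray → back edge
Back edge closes the cycle Kai → Cal → Fay → Lia → Kai; its vertices are {Cal, Fay, Kai, Lia}.

Cal, Fay, Kai, Lia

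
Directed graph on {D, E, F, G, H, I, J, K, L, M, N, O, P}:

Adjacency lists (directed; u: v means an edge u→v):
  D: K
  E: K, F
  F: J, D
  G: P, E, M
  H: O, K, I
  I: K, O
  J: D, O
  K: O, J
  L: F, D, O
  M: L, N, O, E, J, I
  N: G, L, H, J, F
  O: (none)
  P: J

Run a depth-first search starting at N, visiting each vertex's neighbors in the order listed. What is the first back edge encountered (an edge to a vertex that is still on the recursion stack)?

K→J

DFS from N (visiting each vertex's neighbors in the order listed); mark gray on enter, black on exit:
N gray
  G gray
    P gray
      J gray
        D gray
          K gray
            O gray
            O black
            K→J: J is gray → back edge
First back edge: K → J.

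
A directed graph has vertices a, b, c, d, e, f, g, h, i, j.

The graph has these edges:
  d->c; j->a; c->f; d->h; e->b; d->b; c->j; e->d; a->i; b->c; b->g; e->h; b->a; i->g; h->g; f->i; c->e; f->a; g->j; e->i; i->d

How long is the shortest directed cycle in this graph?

3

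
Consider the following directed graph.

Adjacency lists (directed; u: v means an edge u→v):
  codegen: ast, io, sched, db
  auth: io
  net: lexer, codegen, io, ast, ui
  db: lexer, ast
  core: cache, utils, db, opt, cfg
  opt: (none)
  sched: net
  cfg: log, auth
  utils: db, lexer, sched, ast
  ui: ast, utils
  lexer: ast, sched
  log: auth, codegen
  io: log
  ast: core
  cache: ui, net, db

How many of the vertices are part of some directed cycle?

A vertex is on a directed cycle iff it belongs to a strongly connected component of size ≥ 2 (or has a self-loop).
The vertices on cycles are {db, io, ui, ast, cfg, log, net, auth, core, cache, lexer, sched, utils, codegen} — 14 in total.

14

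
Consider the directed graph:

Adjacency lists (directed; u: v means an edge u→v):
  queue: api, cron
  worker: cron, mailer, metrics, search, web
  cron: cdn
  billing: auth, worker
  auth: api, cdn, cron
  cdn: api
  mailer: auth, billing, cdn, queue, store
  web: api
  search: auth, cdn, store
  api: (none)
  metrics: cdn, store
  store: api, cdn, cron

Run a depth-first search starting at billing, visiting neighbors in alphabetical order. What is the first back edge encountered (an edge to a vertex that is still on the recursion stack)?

mailer->billing

DFS from billing (visiting neighbors in alphabetical order); mark gray on enter, black on exit:
billing gray
  auth gray
    api gray
    api black
    cdn gray
      cdn→api: api black — skip
    cdn black
    cron gray
      cron→cdn: cdn black — skip
    cron black
  auth black
  worker gray
    worker→cron: cron black — skip
    mailer gray
      mailer→auth: auth black — skip
      mailer→billing: billing is gray → back edge
First back edge: mailer → billing.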